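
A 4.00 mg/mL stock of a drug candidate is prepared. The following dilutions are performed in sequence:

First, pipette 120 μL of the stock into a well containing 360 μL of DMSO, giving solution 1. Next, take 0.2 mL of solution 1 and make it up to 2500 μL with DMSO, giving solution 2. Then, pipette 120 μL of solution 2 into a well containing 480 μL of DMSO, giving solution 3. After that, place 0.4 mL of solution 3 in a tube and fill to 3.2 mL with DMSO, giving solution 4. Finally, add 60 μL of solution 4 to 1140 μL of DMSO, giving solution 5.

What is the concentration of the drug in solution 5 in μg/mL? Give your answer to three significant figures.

0.100 μg/mL

Step 1: 120 μL + 360 μL = 480 μL total → factor 480/120 = 4
Step 2: 0.2 mL brought to 2500 μL → factor 2.5/0.2 = 12.5
Step 3: 120 μL + 480 μL = 600 μL total → factor 600/120 = 5
Step 4: 0.4 mL brought to 3.2 mL → factor 3.2/0.4 = 8
Step 5: 60 μL + 1140 μL = 1200 μL total → factor 1200/60 = 20
Dilution factor through solution 5 = 4 × 12.5 × 5 × 8 × 20 = 40000
[solution 5] = 4.00 mg/mL / 40000 = 0.0001000 mg/mL = 0.100 μg/mL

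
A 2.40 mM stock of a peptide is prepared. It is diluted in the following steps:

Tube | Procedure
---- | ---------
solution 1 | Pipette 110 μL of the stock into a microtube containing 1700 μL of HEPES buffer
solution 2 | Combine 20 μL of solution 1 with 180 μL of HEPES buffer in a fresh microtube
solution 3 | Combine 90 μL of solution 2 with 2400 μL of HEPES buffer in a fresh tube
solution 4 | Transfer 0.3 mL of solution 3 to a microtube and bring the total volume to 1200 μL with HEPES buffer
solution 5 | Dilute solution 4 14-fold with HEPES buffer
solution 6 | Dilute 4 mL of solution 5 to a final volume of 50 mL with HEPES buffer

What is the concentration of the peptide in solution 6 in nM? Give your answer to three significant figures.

0.753 nM

Step 1: 110 μL + 1700 μL = 1810 μL total → factor 1810/110 = 16.455
Step 2: 20 μL + 180 μL = 200 μL total → factor 200/20 = 10
Step 3: 90 μL + 2400 μL = 2490 μL total → factor 2490/90 = 27.667
Step 4: 0.3 mL brought to 1200 μL → factor 1.2/0.3 = 4
Step 5: 14-fold → factor 14
Step 6: 4 mL brought to 50 mL → factor 50/4 = 12.5
Overall dilution factor = 16.455 × 10 × 27.667 × 4 × 14 × 12.5 = 3.1867 × 10^6
Final = 2.40 mM / 3.1867 × 10^6 = 7.531 × 10^-7 mM = 0.753 nM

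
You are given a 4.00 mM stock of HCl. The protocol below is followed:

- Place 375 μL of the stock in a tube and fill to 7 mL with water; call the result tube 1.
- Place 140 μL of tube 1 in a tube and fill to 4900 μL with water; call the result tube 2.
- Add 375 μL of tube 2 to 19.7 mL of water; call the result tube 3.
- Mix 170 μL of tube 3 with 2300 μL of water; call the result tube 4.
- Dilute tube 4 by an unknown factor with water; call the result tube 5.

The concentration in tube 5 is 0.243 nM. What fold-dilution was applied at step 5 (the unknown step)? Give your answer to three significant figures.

32.4-fold

Step 1: 375 μL brought to 7 mL → factor 7000/375 = 18.667
Step 2: 140 μL brought to 4900 μL → factor 4900/140 = 35
Step 3: 375 μL + 19.7 mL = 20075 μL total → factor 20075/375 = 53.533
Step 4: 170 μL + 2300 μL = 2470 μL total → factor 2470/170 = 14.529
Step 5: unknown factor x
Product of known-step factors = 5.0817 × 10^5
Overall factor = 4.00 mM / (0.243 nM) = 1.6461 × 10^7
x = 1.6461 × 10^7 / 5.0817 × 10^5 = 32.4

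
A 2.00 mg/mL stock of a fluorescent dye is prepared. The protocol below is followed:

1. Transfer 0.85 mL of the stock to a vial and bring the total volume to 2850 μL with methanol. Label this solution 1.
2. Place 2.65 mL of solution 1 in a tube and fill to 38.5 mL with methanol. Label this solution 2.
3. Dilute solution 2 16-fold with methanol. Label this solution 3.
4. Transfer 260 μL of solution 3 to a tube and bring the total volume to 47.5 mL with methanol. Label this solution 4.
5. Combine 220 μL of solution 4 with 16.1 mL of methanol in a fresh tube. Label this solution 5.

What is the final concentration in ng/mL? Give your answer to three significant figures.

0.189 ng/mL

Step 1: 0.85 mL brought to 2850 μL → factor 2.85/0.85 = 3.3529
Step 2: 2.65 mL brought to 38.5 mL → factor 38.5/2.65 = 14.528
Step 3: 16-fold → factor 16
Step 4: 260 μL brought to 47.5 mL → factor 47500/260 = 182.69
Step 5: 220 μL + 16.1 mL = 16320 μL total → factor 16320/220 = 74.182
Overall dilution factor = 3.3529 × 14.528 × 16 × 182.69 × 74.182 = 1.0563 × 10^7
Final = 2.00 mg/mL / 1.0563 × 10^7 = 1.893 × 10^-7 mg/mL = 0.189 ng/mL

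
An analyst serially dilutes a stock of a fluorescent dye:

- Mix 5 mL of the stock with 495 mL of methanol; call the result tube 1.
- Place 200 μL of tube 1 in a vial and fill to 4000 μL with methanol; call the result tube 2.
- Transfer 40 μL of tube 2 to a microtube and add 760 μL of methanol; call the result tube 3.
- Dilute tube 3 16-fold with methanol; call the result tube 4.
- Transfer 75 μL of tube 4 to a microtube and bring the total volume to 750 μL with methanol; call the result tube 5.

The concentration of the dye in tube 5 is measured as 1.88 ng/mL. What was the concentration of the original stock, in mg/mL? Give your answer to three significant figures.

12.0 mg/mL

Step 1: 5 mL + 495 mL = 500 mL total → factor 500/5 = 100
Step 2: 200 μL brought to 4000 μL → factor 4000/200 = 20
Step 3: 40 μL + 760 μL = 800 μL total → factor 800/40 = 20
Step 4: 16-fold → factor 16
Step 5: 75 μL brought to 750 μL → factor 750/75 = 10
Overall dilution factor = 100 × 20 × 20 × 16 × 10 = 6.4 × 10^6
Stock = 1.88 ng/mL × 6.4 × 10^6 = 1.203 × 10^7 ng/mL = 12.0 mg/mL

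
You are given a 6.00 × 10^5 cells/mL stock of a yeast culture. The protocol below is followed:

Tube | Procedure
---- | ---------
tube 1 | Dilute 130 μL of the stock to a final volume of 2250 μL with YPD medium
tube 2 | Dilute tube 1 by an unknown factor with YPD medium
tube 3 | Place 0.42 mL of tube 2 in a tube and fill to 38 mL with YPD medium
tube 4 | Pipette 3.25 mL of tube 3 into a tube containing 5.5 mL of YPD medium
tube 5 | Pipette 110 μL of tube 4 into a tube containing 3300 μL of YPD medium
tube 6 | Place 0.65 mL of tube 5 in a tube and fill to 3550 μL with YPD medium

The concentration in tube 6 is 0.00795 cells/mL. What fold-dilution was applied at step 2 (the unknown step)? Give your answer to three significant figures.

106-fold

Step 1: 130 μL brought to 2250 μL → factor 2250/130 = 17.308
Step 2: unknown factor x
Step 3: 0.42 mL brought to 38 mL → factor 38/0.42 = 90.476
Step 4: 3.25 mL + 5.5 mL = 8.75 mL total → factor 8.75/3.25 = 2.6923
Step 5: 110 μL + 3300 μL = 3410 μL total → factor 3410/110 = 31
Step 6: 0.65 mL brought to 3550 μL → factor 3.55/0.65 = 5.4615
Product of known-step factors = 7.138 × 10^5
Overall factor = 6.00 × 10^5 cells/mL / (0.00795 cells/mL) = 7.5472 × 10^7
x = 7.5472 × 10^7 / 7.138 × 10^5 = 106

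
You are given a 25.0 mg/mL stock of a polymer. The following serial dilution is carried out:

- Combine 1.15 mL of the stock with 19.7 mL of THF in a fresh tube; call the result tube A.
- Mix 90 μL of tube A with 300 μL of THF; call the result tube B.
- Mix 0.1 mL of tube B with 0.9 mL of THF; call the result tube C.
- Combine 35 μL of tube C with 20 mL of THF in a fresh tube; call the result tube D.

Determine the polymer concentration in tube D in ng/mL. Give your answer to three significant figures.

Step 1: 1.15 mL + 19.7 mL = 20.85 mL total → factor 20.85/1.15 = 18.13
Step 2: 90 μL + 300 μL = 390 μL total → factor 390/90 = 4.3333
Step 3: 0.1 mL + 0.9 mL = 1 mL total → factor 1/0.1 = 10
Step 4: 35 μL + 20 mL = 20035 μL total → factor 20035/35 = 572.43
Overall dilution factor = 18.13 × 4.3333 × 10 × 572.43 = 4.4973 × 10^5
Final = 25.0 mg/mL / 4.4973 × 10^5 = 5.559 × 10^-5 mg/mL = 55.6 ng/mL

55.6 ng/mL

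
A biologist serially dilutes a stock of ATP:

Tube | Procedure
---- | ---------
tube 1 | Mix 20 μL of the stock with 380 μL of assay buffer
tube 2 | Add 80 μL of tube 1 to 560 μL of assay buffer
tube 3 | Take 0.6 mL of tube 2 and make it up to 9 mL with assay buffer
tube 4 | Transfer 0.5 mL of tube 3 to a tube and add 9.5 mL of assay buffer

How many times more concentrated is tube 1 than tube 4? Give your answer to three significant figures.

Step 1: 20 μL + 380 μL = 400 μL total → factor 400/20 = 20
Step 2: 80 μL + 560 μL = 640 μL total → factor 640/80 = 8
Step 3: 0.6 mL brought to 9 mL → factor 9/0.6 = 15
Step 4: 0.5 mL + 9.5 mL = 10 mL total → factor 10/0.5 = 20
Dilution factor to tube 1 = 20; to tube 4 = 48000
[tube 1]/[tube 4] = (factor to tube 4)/(factor to tube 1) = 48000/20 = 2.40 × 10^3

2.40 × 10^3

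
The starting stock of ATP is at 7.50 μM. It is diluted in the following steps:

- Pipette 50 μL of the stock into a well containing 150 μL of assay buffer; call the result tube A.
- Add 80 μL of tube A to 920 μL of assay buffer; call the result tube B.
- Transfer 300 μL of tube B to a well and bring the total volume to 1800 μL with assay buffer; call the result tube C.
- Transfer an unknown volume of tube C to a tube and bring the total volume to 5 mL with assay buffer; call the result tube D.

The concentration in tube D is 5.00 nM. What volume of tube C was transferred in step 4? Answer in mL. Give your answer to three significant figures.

Step 1: 50 μL + 150 μL = 200 μL total → factor 200/50 = 4
Step 2: 80 μL + 920 μL = 1000 μL total → factor 1000/80 = 12.5
Step 3: 300 μL brought to 1800 μL → factor 1800/300 = 6
Step 4: v brought to 5 mL → factor = 5 mL/v
Product of known-step factors = 300
Overall factor = 7.50 μM / (5.00 nM) = 1500
Step-4 factor = 1500 / 300 = 5
v = 5 mL / 5 = 1.00 mL

1.00 mL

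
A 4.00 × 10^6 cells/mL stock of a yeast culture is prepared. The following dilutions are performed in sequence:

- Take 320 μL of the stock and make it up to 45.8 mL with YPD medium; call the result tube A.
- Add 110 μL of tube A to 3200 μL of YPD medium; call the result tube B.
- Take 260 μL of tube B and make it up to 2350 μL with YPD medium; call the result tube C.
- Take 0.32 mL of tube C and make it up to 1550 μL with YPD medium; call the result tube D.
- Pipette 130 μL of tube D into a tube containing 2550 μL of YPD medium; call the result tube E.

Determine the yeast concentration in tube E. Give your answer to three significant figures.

1.03 cells/mL

Step 1: 320 μL brought to 45.8 mL → factor 45800/320 = 143.12
Step 2: 110 μL + 3200 μL = 3310 μL total → factor 3310/110 = 30.091
Step 3: 260 μL brought to 2350 μL → factor 2350/260 = 9.0385
Step 4: 0.32 mL brought to 1550 μL → factor 1.55/0.32 = 4.8438
Step 5: 130 μL + 2550 μL = 2680 μL total → factor 2680/130 = 20.615
Overall dilution factor = 143.12 × 30.091 × 9.0385 × 4.8438 × 20.615 = 3.887 × 10^6
Final = 4.00 × 10^6 cells/mL / 3.887 × 10^6 = 1.03 cells/mL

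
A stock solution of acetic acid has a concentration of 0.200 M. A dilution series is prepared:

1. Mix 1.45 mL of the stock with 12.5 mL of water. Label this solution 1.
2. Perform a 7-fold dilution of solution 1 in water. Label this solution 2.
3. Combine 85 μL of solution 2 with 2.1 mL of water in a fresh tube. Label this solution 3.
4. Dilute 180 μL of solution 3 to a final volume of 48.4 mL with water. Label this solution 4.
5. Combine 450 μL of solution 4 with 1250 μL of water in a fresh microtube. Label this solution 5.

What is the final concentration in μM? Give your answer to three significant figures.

0.114 μM

Step 1: 1.45 mL + 12.5 mL = 13.95 mL total → factor 13.95/1.45 = 9.6207
Step 2: 7-fold → factor 7
Step 3: 85 μL + 2.1 mL = 2185 μL total → factor 2185/85 = 25.706
Step 4: 180 μL brought to 48.4 mL → factor 48400/180 = 268.89
Step 5: 450 μL + 1250 μL = 1700 μL total → factor 1700/450 = 3.7778
Overall dilution factor = 9.6207 × 7 × 25.706 × 268.89 × 3.7778 = 1.7585 × 10^6
Final = 0.200 M / 1.7585 × 10^6 = 1.137 × 10^-7 M = 0.114 μM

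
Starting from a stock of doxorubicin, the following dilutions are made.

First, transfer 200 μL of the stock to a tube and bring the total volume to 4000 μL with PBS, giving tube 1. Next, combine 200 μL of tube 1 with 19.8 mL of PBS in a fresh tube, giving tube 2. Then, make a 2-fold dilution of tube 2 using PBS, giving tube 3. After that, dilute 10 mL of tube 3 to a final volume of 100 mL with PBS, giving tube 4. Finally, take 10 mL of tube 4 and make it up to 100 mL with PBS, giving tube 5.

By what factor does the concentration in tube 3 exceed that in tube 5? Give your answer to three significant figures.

100

Step 1: 200 μL brought to 4000 μL → factor 4000/200 = 20
Step 2: 200 μL + 19.8 mL = 20000 μL total → factor 20000/200 = 100
Step 3: 2-fold → factor 2
Step 4: 10 mL brought to 100 mL → factor 100/10 = 10
Step 5: 10 mL brought to 100 mL → factor 100/10 = 10
Dilution factor to tube 3 = 4000; to tube 5 = 4 × 10^5
[tube 3]/[tube 5] = (factor to tube 5)/(factor to tube 3) = 4 × 10^5/4000 = 100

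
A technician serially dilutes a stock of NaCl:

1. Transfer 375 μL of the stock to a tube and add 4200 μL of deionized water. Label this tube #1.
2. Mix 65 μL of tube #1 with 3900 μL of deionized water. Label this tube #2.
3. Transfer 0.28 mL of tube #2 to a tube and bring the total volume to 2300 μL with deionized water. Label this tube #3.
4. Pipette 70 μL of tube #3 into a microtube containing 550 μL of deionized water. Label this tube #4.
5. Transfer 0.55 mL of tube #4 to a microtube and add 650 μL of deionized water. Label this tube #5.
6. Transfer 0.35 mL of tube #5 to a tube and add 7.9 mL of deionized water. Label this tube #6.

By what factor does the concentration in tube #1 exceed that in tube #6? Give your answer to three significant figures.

2.28 × 10^5

Step 1: 375 μL + 4200 μL = 4575 μL total → factor 4575/375 = 12.2
Step 2: 65 μL + 3900 μL = 3965 μL total → factor 3965/65 = 61
Step 3: 0.28 mL brought to 2300 μL → factor 2.3/0.28 = 8.2143
Step 4: 70 μL + 550 μL = 620 μL total → factor 620/70 = 8.8571
Step 5: 0.55 mL + 650 μL = 1.2 mL total → factor 1.2/0.55 = 2.1818
Step 6: 0.35 mL + 7.9 mL = 8.25 mL total → factor 8.25/0.35 = 23.571
Dilution factor to tube #1 = 12.2; to tube #6 = 2.7846 × 10^6
[tube #1]/[tube #6] = (factor to tube #6)/(factor to tube #1) = 2.7846 × 10^6/12.2 = 2.28 × 10^5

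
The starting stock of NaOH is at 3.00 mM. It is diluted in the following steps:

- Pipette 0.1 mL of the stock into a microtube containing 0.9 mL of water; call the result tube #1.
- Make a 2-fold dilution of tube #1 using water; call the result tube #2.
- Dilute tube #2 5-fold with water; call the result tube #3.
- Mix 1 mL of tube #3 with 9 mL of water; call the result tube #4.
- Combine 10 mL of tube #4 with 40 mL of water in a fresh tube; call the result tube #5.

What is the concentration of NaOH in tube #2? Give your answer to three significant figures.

Step 1: 0.1 mL + 0.9 mL = 1 mL total → factor 1/0.1 = 10
Step 2: 2-fold → factor 2
Dilution factor through tube #2 = 10 × 2 = 20
[tube #2] = 3.00 mM / 20 = 0.150 mM

0.150 mM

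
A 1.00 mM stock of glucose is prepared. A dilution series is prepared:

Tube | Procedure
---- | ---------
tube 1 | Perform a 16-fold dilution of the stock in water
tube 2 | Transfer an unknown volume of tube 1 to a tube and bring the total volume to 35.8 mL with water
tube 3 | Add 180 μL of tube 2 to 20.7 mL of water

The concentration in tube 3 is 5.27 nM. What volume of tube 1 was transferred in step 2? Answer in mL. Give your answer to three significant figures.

Step 1: 16-fold → factor 16
Step 2: v brought to 35.8 mL → factor = 35.8 mL/v
Step 3: 180 μL + 20.7 mL = 20880 μL total → factor 20880/180 = 116
Product of known-step factors = 1856
Overall factor = 1.00 mM / (5.27 nM) = 1.8975 × 10^5
Step-2 factor = 1.8975 × 10^5 / 1856 = 102.24
v = 35.8 mL / 102.24 = 0.350 mL

0.350 mL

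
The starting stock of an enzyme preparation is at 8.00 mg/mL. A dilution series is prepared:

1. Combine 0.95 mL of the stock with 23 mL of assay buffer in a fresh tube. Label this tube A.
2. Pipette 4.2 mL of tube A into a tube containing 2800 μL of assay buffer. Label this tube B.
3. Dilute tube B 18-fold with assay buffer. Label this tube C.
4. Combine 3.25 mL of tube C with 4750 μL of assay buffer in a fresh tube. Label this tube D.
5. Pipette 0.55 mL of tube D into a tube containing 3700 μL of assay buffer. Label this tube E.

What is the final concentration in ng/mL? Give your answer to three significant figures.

556 ng/mL

Step 1: 0.95 mL + 23 mL = 23.95 mL total → factor 23.95/0.95 = 25.211
Step 2: 4.2 mL + 2800 μL = 7 mL total → factor 7/4.2 = 1.6667
Step 3: 18-fold → factor 18
Step 4: 3.25 mL + 4750 μL = 8 mL total → factor 8/3.25 = 2.4615
Step 5: 0.55 mL + 3700 μL = 4.25 mL total → factor 4.25/0.55 = 7.7273
Overall dilution factor = 25.211 × 1.6667 × 18 × 2.4615 × 7.7273 = 14386
Final = 8.00 mg/mL / 14386 = 0.0005561 mg/mL = 556 ng/mL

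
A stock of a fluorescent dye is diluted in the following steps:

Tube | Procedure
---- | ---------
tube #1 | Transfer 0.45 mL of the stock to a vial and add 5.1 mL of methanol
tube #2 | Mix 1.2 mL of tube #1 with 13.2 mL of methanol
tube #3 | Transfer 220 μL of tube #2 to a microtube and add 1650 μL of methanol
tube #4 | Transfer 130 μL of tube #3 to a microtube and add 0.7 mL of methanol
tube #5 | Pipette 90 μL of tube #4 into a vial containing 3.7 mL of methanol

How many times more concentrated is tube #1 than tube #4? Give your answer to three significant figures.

651

Step 1: 0.45 mL + 5.1 mL = 5.55 mL total → factor 5.55/0.45 = 12.333
Step 2: 1.2 mL + 13.2 mL = 14.4 mL total → factor 14.4/1.2 = 12
Step 3: 220 μL + 1650 μL = 1870 μL total → factor 1870/220 = 8.5
Step 4: 130 μL + 0.7 mL = 830 μL total → factor 830/130 = 6.3846
Dilution factor to tube #1 = 12.333; to tube #4 = 8031.8
[tube #1]/[tube #4] = (factor to tube #4)/(factor to tube #1) = 8031.8/12.333 = 651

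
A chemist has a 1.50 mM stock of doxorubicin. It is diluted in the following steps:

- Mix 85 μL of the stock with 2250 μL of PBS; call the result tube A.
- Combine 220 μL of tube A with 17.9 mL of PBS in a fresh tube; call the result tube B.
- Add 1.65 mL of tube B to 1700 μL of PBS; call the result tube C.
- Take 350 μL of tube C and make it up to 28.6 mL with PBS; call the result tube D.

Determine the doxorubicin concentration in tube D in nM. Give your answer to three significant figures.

Step 1: 85 μL + 2250 μL = 2335 μL total → factor 2335/85 = 27.471
Step 2: 220 μL + 17.9 mL = 18120 μL total → factor 18120/220 = 82.364
Step 3: 1.65 mL + 1700 μL = 3.35 mL total → factor 3.35/1.65 = 2.0303
Step 4: 350 μL brought to 28.6 mL → factor 28600/350 = 81.714
Overall dilution factor = 27.471 × 82.364 × 2.0303 × 81.714 = 3.7537 × 10^5
Final = 1.50 mM / 3.7537 × 10^5 = 3.996 × 10^-6 mM = 4.00 nM

4.00 nM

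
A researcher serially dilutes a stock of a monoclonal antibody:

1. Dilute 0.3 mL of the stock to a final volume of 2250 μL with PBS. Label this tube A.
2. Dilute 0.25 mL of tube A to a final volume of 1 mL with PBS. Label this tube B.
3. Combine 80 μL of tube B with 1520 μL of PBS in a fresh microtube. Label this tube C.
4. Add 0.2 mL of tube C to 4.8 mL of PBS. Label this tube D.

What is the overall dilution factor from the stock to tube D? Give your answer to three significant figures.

Step 1: 0.3 mL brought to 2250 μL → factor 2.25/0.3 = 7.5
Step 2: 0.25 mL brought to 1 mL → factor 1/0.25 = 4
Step 3: 80 μL + 1520 μL = 1600 μL total → factor 1600/80 = 20
Step 4: 0.2 mL + 4.8 mL = 5 mL total → factor 5/0.2 = 25
Overall dilution factor = 7.5 × 4 × 20 × 25 = 15000

1.50 × 10^4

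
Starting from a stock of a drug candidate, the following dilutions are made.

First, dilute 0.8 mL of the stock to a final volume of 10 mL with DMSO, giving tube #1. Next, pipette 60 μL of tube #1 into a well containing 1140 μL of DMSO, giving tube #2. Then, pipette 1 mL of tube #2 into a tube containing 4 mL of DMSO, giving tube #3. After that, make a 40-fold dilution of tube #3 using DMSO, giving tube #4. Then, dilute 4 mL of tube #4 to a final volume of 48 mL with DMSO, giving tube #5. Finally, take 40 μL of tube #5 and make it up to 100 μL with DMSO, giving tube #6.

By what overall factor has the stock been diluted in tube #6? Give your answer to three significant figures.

1.50 × 10^6

Step 1: 0.8 mL brought to 10 mL → factor 10/0.8 = 12.5
Step 2: 60 μL + 1140 μL = 1200 μL total → factor 1200/60 = 20
Step 3: 1 mL + 4 mL = 5 mL total → factor 5/1 = 5
Step 4: 40-fold → factor 40
Step 5: 4 mL brought to 48 mL → factor 48/4 = 12
Step 6: 40 μL brought to 100 μL → factor 100/40 = 2.5
Overall dilution factor = 12.5 × 20 × 5 × 40 × 12 × 2.5 = 1.5 × 10^6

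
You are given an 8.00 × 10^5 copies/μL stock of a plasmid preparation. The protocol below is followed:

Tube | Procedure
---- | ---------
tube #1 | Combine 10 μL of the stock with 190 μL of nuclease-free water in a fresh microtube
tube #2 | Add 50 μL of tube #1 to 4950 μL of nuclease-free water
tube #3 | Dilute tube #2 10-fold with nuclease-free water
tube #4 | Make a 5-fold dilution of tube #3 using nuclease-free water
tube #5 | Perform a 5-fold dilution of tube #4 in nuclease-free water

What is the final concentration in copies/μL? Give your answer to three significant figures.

1.60 copies/μL

Step 1: 10 μL + 190 μL = 200 μL total → factor 200/10 = 20
Step 2: 50 μL + 4950 μL = 5000 μL total → factor 5000/50 = 100
Step 3: 10-fold → factor 10
Step 4: 5-fold → factor 5
Step 5: 5-fold → factor 5
Overall dilution factor = 20 × 100 × 10 × 5 × 5 = 5 × 10^5
Final = 8.00 × 10^5 copies/μL / 5 × 10^5 = 1.60 copies/μL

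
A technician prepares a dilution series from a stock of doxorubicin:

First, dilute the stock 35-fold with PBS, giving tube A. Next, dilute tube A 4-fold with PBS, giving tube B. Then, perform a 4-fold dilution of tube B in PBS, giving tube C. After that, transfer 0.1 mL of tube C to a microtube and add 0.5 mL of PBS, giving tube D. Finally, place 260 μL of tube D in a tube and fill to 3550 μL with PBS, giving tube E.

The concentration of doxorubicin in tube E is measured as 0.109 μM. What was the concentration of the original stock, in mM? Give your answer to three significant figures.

Step 1: 35-fold → factor 35
Step 2: 4-fold → factor 4
Step 3: 4-fold → factor 4
Step 4: 0.1 mL + 0.5 mL = 0.6 mL total → factor 0.6/0.1 = 6
Step 5: 260 μL brought to 3550 μL → factor 3550/260 = 13.654
Overall dilution factor = 35 × 4 × 4 × 6 × 13.654 = 45877
Stock = 0.109 μM × 45877 = 5001 μM = 5.00 mM

5.00 mM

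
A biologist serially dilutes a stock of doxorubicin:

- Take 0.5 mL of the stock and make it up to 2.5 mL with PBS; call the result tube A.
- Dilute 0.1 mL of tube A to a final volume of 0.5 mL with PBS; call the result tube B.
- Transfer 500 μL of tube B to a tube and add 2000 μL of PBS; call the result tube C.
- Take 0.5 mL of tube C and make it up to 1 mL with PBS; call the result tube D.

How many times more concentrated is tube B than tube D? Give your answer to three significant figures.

Step 1: 0.5 mL brought to 2.5 mL → factor 2.5/0.5 = 5
Step 2: 0.1 mL brought to 0.5 mL → factor 0.5/0.1 = 5
Step 3: 500 μL + 2000 μL = 2500 μL total → factor 2500/500 = 5
Step 4: 0.5 mL brought to 1 mL → factor 1/0.5 = 2
Dilution factor to tube B = 25; to tube D = 250
[tube B]/[tube D] = (factor to tube D)/(factor to tube B) = 250/25 = 10.0

10.0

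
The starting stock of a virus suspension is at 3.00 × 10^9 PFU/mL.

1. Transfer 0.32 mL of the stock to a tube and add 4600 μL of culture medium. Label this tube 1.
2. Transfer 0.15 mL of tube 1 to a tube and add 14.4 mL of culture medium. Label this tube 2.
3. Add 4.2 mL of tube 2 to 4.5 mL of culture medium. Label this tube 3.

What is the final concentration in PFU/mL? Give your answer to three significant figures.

9.71 × 10^5 PFU/mL

Step 1: 0.32 mL + 4600 μL = 4.92 mL total → factor 4.92/0.32 = 15.375
Step 2: 0.15 mL + 14.4 mL = 14.55 mL total → factor 14.55/0.15 = 97
Step 3: 4.2 mL + 4.5 mL = 8.7 mL total → factor 8.7/4.2 = 2.0714
Overall dilution factor = 15.375 × 97 × 2.0714 = 3089.3
Final = 3.00 × 10^9 PFU/mL / 3089.3 = 9.71 × 10^5 PFU/mL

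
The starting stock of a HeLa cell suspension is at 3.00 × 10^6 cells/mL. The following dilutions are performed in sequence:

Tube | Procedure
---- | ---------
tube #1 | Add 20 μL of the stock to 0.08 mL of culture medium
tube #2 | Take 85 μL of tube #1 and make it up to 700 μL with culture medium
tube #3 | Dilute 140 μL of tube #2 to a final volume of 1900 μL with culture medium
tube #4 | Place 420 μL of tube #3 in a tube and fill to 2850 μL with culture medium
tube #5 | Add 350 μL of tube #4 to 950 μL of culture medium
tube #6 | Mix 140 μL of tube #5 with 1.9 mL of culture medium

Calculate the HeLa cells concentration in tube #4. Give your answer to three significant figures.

Step 1: 20 μL + 0.08 mL = 100 μL total → factor 100/20 = 5
Step 2: 85 μL brought to 700 μL → factor 700/85 = 8.2353
Step 3: 140 μL brought to 1900 μL → factor 1900/140 = 13.571
Step 4: 420 μL brought to 2850 μL → factor 2850/420 = 6.7857
Dilution factor through tube #4 = 5 × 8.2353 × 13.571 × 6.7857 = 3792
[tube #4] = 3.00 × 10^6 cells/mL / 3792 = 791 cells/mL

791 cells/mL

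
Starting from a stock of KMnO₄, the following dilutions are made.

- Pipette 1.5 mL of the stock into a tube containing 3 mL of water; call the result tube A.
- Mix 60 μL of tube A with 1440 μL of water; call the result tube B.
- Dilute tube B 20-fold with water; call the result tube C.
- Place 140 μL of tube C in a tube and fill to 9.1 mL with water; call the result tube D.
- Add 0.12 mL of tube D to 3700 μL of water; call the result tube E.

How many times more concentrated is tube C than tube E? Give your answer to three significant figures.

2.07 × 10^3

Step 1: 1.5 mL + 3 mL = 4.5 mL total → factor 4.5/1.5 = 3
Step 2: 60 μL + 1440 μL = 1500 μL total → factor 1500/60 = 25
Step 3: 20-fold → factor 20
Step 4: 140 μL brought to 9.1 mL → factor 9100/140 = 65
Step 5: 0.12 mL + 3700 μL = 3.82 mL total → factor 3.82/0.12 = 31.833
Dilution factor to tube C = 1500; to tube E = 3.1038 × 10^6
[tube C]/[tube E] = (factor to tube E)/(factor to tube C) = 3.1038 × 10^6/1500 = 2.07 × 10^3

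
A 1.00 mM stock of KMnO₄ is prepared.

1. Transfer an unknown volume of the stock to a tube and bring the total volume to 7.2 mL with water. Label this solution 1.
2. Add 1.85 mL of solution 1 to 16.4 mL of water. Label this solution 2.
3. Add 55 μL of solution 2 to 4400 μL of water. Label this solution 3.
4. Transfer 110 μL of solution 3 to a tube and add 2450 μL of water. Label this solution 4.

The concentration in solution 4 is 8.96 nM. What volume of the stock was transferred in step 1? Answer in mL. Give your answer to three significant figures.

Step 1: v brought to 7.2 mL → factor = 7.2 mL/v
Step 2: 1.85 mL + 16.4 mL = 18.25 mL total → factor 18.25/1.85 = 9.8649
Step 3: 55 μL + 4400 μL = 4455 μL total → factor 4455/55 = 81
Step 4: 110 μL + 2450 μL = 2560 μL total → factor 2560/110 = 23.273
Product of known-step factors = 18596
Overall factor = 1.00 mM / (8.96 nM) = 1.1161 × 10^5
Step-1 factor = 1.1161 × 10^5 / 18596 = 6.0016
v = 7.2 mL / 6.0016 = 1.20 mL

1.20 mL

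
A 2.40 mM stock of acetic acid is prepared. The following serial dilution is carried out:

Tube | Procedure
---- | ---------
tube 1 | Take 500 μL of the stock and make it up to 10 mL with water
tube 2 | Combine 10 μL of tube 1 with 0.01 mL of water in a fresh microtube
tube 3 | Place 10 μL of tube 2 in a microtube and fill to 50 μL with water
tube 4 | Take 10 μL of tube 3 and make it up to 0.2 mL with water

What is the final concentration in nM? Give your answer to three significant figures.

600 nM

Step 1: 500 μL brought to 10 mL → factor 10000/500 = 20
Step 2: 10 μL + 0.01 mL = 20 μL total → factor 20/10 = 2
Step 3: 10 μL brought to 50 μL → factor 50/10 = 5
Step 4: 10 μL brought to 0.2 mL → factor 200/10 = 20
Overall dilution factor = 20 × 2 × 5 × 20 = 4000
Final = 2.40 mM / 4000 = 0.0006000 mM = 600 nM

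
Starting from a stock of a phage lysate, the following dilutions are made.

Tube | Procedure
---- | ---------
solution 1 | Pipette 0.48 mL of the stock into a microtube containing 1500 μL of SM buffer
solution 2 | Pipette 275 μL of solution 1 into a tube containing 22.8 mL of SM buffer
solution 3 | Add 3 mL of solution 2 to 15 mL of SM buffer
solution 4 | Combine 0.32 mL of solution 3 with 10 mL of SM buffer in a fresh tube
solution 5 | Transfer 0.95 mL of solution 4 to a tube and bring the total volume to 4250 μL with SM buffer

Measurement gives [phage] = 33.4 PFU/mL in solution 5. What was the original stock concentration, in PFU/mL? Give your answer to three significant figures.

Step 1: 0.48 mL + 1500 μL = 1.98 mL total → factor 1.98/0.48 = 4.125
Step 2: 275 μL + 22.8 mL = 23075 μL total → factor 23075/275 = 83.909
Step 3: 3 mL + 15 mL = 18 mL total → factor 18/3 = 6
Step 4: 0.32 mL + 10 mL = 10.32 mL total → factor 10.32/0.32 = 32.25
Step 5: 0.95 mL brought to 4250 μL → factor 4.25/0.95 = 4.4737
Overall dilution factor = 4.125 × 83.909 × 6 × 32.25 × 4.4737 = 2.9963 × 10^5
Stock = 33.4 PFU/mL × 2.9963 × 10^5 = 1.00 × 10^7 PFU/mL

1.00 × 10^7 PFU/mL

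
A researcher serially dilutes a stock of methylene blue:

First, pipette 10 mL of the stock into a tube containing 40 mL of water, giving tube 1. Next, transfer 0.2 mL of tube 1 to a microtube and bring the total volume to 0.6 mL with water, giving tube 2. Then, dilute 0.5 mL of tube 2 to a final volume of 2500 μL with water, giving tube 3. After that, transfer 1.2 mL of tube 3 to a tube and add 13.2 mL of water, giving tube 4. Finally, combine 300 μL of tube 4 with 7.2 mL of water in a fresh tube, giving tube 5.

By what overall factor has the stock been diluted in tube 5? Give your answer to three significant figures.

2.25 × 10^4

Step 1: 10 mL + 40 mL = 50 mL total → factor 50/10 = 5
Step 2: 0.2 mL brought to 0.6 mL → factor 0.6/0.2 = 3
Step 3: 0.5 mL brought to 2500 μL → factor 2.5/0.5 = 5
Step 4: 1.2 mL + 13.2 mL = 14.4 mL total → factor 14.4/1.2 = 12
Step 5: 300 μL + 7.2 mL = 7500 μL total → factor 7500/300 = 25
Overall dilution factor = 5 × 3 × 5 × 12 × 25 = 22500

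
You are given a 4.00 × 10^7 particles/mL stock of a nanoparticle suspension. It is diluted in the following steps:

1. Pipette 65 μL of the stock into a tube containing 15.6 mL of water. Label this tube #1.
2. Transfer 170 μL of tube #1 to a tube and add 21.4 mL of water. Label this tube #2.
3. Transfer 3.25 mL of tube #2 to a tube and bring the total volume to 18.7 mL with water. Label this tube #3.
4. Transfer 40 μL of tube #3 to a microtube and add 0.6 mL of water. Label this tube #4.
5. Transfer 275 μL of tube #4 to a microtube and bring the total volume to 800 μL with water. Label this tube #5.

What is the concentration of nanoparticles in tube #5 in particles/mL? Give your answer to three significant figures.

Step 1: 65 μL + 15.6 mL = 15665 μL total → factor 15665/65 = 241
Step 2: 170 μL + 21.4 mL = 21570 μL total → factor 21570/170 = 126.88
Step 3: 3.25 mL brought to 18.7 mL → factor 18.7/3.25 = 5.7538
Step 4: 40 μL + 0.6 mL = 640 μL total → factor 640/40 = 16
Step 5: 275 μL brought to 800 μL → factor 800/275 = 2.9091
Overall dilution factor = 241 × 126.88 × 5.7538 × 16 × 2.9091 = 8.1894 × 10^6
Final = 4.00 × 10^7 particles/mL / 8.1894 × 10^6 = 4.88 particles/mL

4.88 particles/mL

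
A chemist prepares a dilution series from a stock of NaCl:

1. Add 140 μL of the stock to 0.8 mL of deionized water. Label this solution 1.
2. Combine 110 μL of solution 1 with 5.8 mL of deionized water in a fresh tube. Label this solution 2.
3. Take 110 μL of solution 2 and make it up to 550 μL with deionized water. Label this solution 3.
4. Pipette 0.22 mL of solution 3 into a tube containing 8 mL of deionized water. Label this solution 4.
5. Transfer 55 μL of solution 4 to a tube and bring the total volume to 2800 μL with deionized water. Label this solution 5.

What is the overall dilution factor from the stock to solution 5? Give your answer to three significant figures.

Step 1: 140 μL + 0.8 mL = 940 μL total → factor 940/140 = 6.7143
Step 2: 110 μL + 5.8 mL = 5910 μL total → factor 5910/110 = 53.727
Step 3: 110 μL brought to 550 μL → factor 550/110 = 5
Step 4: 0.22 mL + 8 mL = 8.22 mL total → factor 8.22/0.22 = 37.364
Step 5: 55 μL brought to 2800 μL → factor 2800/55 = 50.909
Overall dilution factor = 6.7143 × 53.727 × 5 × 37.364 × 50.909 = 3.4309 × 10^6

3.43 × 10^6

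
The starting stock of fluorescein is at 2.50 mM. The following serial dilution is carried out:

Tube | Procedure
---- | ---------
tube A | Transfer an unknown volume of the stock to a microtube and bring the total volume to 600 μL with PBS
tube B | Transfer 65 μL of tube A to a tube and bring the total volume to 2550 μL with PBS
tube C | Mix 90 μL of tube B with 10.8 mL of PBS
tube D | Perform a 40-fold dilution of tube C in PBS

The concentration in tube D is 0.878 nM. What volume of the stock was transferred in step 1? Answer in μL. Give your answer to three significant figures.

40.0 μL

Step 1: v brought to 600 μL → factor = 600 μL/v
Step 2: 65 μL brought to 2550 μL → factor 2550/65 = 39.231
Step 3: 90 μL + 10.8 mL = 10890 μL total → factor 10890/90 = 121
Step 4: 40-fold → factor 40
Product of known-step factors = 1.8988 × 10^5
Overall factor = 2.50 mM / (0.878 nM) = 2.8474 × 10^6
Step-1 factor = 2.8474 × 10^6 / 1.8988 × 10^5 = 14.996
v = 600 μL / 14.996 = 40.0 μL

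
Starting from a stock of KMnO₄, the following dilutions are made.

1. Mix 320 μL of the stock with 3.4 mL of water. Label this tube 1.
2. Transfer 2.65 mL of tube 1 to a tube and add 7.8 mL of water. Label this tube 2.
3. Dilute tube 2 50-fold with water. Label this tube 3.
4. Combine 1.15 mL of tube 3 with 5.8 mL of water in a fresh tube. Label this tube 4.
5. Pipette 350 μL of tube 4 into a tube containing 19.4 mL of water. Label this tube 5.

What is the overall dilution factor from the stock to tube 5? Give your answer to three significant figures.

Step 1: 320 μL + 3.4 mL = 3720 μL total → factor 3720/320 = 11.625
Step 2: 2.65 mL + 7.8 mL = 10.45 mL total → factor 10.45/2.65 = 3.9434
Step 3: 50-fold → factor 50
Step 4: 1.15 mL + 5.8 mL = 6.95 mL total → factor 6.95/1.15 = 6.0435
Step 5: 350 μL + 19.4 mL = 19750 μL total → factor 19750/350 = 56.429
Overall dilution factor = 11.625 × 3.9434 × 50 × 6.0435 × 56.429 = 7.8166 × 10^5

7.82 × 10^5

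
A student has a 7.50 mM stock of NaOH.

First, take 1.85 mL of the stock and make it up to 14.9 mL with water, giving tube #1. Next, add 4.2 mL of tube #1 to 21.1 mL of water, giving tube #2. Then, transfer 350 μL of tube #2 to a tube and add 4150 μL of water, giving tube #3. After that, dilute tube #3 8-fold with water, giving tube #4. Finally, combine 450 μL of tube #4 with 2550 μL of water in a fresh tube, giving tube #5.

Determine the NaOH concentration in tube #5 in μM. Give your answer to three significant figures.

0.225 μM

Step 1: 1.85 mL brought to 14.9 mL → factor 14.9/1.85 = 8.0541
Step 2: 4.2 mL + 21.1 mL = 25.3 mL total → factor 25.3/4.2 = 6.0238
Step 3: 350 μL + 4150 μL = 4500 μL total → factor 4500/350 = 12.857
Step 4: 8-fold → factor 8
Step 5: 450 μL + 2550 μL = 3000 μL total → factor 3000/450 = 6.6667
Overall dilution factor = 8.0541 × 6.0238 × 12.857 × 8 × 6.6667 = 33268
Final = 7.50 mM / 33268 = 0.0002254 mM = 0.225 μM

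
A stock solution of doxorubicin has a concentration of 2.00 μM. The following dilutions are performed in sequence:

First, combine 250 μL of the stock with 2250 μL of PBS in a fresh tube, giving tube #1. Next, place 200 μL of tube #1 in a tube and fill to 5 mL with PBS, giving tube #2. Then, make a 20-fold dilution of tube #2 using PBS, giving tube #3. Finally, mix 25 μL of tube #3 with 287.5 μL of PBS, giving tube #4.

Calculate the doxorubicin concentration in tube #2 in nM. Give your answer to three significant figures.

Step 1: 250 μL + 2250 μL = 2500 μL total → factor 2500/250 = 10
Step 2: 200 μL brought to 5 mL → factor 5000/200 = 25
Dilution factor through tube #2 = 10 × 25 = 250
[tube #2] = 2.00 μM / 250 = 0.008000 μM = 8.00 nM

8.00 nM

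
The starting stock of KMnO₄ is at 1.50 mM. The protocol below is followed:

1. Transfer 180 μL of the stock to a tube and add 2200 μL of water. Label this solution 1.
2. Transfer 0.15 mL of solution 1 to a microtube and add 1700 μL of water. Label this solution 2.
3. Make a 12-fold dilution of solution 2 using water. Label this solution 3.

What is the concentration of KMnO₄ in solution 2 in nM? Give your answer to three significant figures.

Step 1: 180 μL + 2200 μL = 2380 μL total → factor 2380/180 = 13.222
Step 2: 0.15 mL + 1700 μL = 1.85 mL total → factor 1.85/0.15 = 12.333
Dilution factor through solution 2 = 13.222 × 12.333 = 163.07
[solution 2] = 1.50 mM / 163.07 = 0.009198 mM = 9.20 × 10^3 nM

9.20 × 10^3 nM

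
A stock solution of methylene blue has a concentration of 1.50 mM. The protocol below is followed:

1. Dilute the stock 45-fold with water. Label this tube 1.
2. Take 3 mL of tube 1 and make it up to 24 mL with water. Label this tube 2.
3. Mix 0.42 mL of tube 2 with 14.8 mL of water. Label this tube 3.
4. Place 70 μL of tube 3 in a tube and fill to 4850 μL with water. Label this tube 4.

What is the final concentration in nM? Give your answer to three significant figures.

1.66 nM

Step 1: 45-fold → factor 45
Step 2: 3 mL brought to 24 mL → factor 24/3 = 8
Step 3: 0.42 mL + 14.8 mL = 15.22 mL total → factor 15.22/0.42 = 36.238
Step 4: 70 μL brought to 4850 μL → factor 4850/70 = 69.286
Overall dilution factor = 45 × 8 × 36.238 × 69.286 = 9.0388 × 10^5
Final = 1.50 mM / 9.0388 × 10^5 = 1.660 × 10^-6 mM = 1.66 nM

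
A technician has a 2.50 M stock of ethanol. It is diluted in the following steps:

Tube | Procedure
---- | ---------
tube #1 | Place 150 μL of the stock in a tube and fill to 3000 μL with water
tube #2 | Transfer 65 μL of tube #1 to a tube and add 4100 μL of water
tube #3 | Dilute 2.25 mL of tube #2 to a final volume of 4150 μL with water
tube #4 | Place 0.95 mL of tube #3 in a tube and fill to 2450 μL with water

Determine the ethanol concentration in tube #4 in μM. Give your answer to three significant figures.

410 μM

Step 1: 150 μL brought to 3000 μL → factor 3000/150 = 20
Step 2: 65 μL + 4100 μL = 4165 μL total → factor 4165/65 = 64.077
Step 3: 2.25 mL brought to 4150 μL → factor 4.15/2.25 = 1.8444
Step 4: 0.95 mL brought to 2450 μL → factor 2.45/0.95 = 2.5789
Overall dilution factor = 20 × 64.077 × 1.8444 × 2.5789 = 6095.9
Final = 2.50 M / 6095.9 = 0.0004101 M = 410 μM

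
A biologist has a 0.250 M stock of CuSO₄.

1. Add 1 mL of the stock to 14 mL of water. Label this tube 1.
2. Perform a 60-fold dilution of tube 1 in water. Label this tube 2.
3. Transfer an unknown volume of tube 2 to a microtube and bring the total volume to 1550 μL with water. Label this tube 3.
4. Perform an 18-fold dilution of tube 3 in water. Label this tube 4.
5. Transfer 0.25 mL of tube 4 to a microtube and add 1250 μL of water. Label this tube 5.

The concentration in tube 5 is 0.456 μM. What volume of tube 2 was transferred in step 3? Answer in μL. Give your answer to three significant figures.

275 μL

Step 1: 1 mL + 14 mL = 15 mL total → factor 15/1 = 15
Step 2: 60-fold → factor 60
Step 3: v brought to 1550 μL → factor = 1550 μL/v
Step 4: 18-fold → factor 18
Step 5: 0.25 mL + 1250 μL = 1.5 mL total → factor 1.5/0.25 = 6
Product of known-step factors = 97200
Overall factor = 0.250 M / (0.456 μM) = 5.4825 × 10^5
Step-3 factor = 5.4825 × 10^5 / 97200 = 5.6404
v = 1550 μL / 5.6404 = 275 μL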